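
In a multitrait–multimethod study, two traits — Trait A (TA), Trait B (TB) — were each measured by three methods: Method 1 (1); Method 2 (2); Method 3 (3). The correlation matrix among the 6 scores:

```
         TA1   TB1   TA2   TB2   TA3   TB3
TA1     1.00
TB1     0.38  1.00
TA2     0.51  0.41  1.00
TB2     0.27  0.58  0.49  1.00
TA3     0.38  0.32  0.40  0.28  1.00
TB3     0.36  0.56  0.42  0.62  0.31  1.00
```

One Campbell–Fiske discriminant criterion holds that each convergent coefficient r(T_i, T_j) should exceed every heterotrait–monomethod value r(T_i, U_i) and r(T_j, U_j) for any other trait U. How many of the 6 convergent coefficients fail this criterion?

Convergent coefficients and their comparison sets:
TA (methods 1·2): 0.51 vs {0.38, 0.49} → pass.
TA (methods 1·3): 0.38 vs {0.38, 0.31} → fail.
TA (methods 2·3): 0.40 vs {0.49, 0.31} → fail.
TB (methods 1·2): 0.58 vs {0.38, 0.49} → pass.
TB (methods 1·3): 0.56 vs {0.38, 0.31} → pass.
TB (methods 2·3): 0.62 vs {0.49, 0.31} → pass.
2 of 6 fail.

2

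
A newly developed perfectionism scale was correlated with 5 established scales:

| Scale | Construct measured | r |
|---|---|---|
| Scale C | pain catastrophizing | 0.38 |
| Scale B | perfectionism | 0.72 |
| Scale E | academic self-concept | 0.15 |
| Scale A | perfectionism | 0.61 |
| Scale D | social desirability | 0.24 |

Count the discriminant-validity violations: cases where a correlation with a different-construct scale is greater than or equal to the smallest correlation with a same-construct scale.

0

Convergent (same construct = perfectionism): Scale B, Scale A.
Smallest convergent = 0.61. Discriminant values: 0.38, 0.15, 0.24; count ≥ 0.61 → 0.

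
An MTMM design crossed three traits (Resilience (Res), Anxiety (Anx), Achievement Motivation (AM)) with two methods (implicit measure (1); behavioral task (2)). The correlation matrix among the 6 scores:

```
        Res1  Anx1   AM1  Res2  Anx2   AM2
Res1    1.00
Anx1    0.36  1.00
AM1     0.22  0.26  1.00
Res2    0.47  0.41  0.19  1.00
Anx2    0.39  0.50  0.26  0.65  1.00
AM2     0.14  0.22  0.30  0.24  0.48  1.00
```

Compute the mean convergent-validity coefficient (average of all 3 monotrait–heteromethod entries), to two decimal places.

0.42

Convergent values: 0.47, 0.50, 0.30; mean = 1.27/3 = 0.42.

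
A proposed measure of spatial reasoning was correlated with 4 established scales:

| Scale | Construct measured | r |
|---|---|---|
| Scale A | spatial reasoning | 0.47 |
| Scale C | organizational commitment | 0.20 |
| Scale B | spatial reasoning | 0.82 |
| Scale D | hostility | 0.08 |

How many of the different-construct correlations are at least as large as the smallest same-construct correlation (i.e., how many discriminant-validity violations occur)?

0

Convergent (same construct = spatial reasoning): Scale A, Scale B.
Smallest convergent = 0.47. Discriminant values: 0.20, 0.08; count ≥ 0.47 → 0.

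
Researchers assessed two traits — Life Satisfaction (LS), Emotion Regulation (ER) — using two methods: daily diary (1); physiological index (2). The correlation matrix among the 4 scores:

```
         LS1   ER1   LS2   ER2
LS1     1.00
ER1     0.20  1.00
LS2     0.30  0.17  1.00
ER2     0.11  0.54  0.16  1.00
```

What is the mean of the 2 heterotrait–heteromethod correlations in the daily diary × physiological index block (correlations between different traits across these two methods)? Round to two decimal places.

HTHM values (method 1 × method 2): 0.11, 0.17; mean = 0.28/2 = 0.14.

0.14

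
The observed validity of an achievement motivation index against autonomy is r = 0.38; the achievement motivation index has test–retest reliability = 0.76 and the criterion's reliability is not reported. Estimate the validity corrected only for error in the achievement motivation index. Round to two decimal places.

Single correction: r_c = r_obs / √r_xx = 0.38 / √0.76 = 0.38 / 0.8718 ≈ 0.44.

0.44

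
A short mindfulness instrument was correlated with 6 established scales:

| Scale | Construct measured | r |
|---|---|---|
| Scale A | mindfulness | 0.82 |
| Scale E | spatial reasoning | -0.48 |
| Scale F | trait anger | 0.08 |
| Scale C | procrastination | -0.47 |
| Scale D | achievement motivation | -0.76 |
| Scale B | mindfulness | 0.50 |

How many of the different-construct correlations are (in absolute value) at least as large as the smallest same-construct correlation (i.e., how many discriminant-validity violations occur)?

1

Convergent (same construct = mindfulness): Scale A, Scale B.
Smallest convergent = 0.50. Discriminant |r|: 0.48, 0.08, 0.47, 0.76; count ≥ 0.50 → 1.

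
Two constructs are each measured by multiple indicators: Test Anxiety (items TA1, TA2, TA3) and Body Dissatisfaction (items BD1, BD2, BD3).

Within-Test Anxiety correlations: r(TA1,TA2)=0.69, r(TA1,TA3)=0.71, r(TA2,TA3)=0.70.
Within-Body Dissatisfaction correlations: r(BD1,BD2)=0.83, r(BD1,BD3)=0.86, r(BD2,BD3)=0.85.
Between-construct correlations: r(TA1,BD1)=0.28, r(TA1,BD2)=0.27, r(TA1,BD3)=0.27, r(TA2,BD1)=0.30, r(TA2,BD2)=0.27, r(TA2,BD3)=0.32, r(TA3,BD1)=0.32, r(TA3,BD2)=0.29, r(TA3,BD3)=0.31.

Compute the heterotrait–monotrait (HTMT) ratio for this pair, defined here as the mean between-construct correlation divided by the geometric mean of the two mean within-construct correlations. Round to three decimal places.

0.380

Between-construct mean = 2.63/9 = 0.2922.
Mean within-TA = 2.10/3 = 0.7000; mean within-BD = 2.54/3 = 0.8467.
Geometric mean = √(0.7000 × 0.8467) = 0.7699.
HTMT = 0.2922 / 0.7699 = 0.380.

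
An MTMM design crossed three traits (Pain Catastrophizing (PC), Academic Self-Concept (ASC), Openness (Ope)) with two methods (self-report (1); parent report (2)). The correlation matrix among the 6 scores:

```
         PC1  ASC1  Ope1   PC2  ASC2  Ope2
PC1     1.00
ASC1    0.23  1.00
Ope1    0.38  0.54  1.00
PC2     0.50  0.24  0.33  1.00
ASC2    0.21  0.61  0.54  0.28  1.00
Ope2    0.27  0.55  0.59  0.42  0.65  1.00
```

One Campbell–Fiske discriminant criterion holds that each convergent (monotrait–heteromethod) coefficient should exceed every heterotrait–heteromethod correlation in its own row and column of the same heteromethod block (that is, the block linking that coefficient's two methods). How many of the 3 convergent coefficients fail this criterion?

0

Convergent coefficients and their comparison sets:
PC (methods 1·2): 0.50 vs {0.21, 0.24, 0.27, 0.33} → pass.
ASC (methods 1·2): 0.61 vs {0.24, 0.21, 0.55, 0.54} → pass.
Ope (methods 1·2): 0.59 vs {0.33, 0.27, 0.54, 0.55} → pass.
0 of 3 fail.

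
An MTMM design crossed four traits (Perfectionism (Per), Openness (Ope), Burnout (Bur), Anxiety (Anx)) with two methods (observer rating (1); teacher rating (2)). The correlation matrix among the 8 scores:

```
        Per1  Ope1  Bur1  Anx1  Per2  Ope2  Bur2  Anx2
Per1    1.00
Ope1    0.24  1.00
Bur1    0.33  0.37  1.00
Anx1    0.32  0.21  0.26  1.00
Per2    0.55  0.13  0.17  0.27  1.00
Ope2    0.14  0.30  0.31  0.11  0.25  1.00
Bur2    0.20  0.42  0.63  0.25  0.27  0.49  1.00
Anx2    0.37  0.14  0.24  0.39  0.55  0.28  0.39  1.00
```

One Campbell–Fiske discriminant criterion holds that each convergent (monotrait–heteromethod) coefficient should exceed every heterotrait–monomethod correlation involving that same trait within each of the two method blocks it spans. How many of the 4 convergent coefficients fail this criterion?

3

Checking each validity diagonal entry against its comparison values:
Per (methods 1·2): 0.55 vs {0.24, 0.25, 0.33, 0.27, 0.32, 0.55} → fail.
Ope (methods 1·2): 0.30 vs {0.24, 0.25, 0.37, 0.49, 0.21, 0.28} → fail.
Bur (methods 1·2): 0.63 vs {0.33, 0.27, 0.37, 0.49, 0.26, 0.39} → pass.
Anx (methods 1·2): 0.39 vs {0.32, 0.55, 0.21, 0.28, 0.26, 0.39} → fail.
3 of 4 fail.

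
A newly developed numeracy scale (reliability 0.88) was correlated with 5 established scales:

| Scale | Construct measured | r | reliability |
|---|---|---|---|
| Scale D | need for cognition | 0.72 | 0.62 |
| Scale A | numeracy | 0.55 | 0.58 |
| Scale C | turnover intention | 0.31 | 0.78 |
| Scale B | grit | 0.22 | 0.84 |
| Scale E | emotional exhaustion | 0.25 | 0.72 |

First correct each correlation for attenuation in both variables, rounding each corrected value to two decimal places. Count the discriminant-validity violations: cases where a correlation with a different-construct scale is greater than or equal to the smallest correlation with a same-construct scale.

1

Disattenuated r (r / √(r_scale · r_new)):
  Scale D (disc): 0.72 / √(0.62·0.88) = 0.97
  Scale A (conv): 0.55 / √(0.58·0.88) = 0.77
  Scale C (disc): 0.31 / √(0.78·0.88) = 0.37
  Scale B (disc): 0.22 / √(0.84·0.88) = 0.26
  Scale E (disc): 0.25 / √(0.72·0.88) = 0.31
Smallest convergent = 0.77. Discriminant values: 0.97, 0.37, 0.26, 0.31; count ≥ 0.77 → 1.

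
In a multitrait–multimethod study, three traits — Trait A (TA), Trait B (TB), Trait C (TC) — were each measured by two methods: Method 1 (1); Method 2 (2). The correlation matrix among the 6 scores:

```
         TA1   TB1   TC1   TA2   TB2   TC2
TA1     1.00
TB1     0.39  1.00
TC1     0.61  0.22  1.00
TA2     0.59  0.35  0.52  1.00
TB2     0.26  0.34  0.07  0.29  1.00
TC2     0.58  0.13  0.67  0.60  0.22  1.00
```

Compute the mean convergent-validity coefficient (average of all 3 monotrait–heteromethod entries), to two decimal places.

0.53

Convergent values: 0.59, 0.34, 0.67; mean = 1.60/3 = 0.53.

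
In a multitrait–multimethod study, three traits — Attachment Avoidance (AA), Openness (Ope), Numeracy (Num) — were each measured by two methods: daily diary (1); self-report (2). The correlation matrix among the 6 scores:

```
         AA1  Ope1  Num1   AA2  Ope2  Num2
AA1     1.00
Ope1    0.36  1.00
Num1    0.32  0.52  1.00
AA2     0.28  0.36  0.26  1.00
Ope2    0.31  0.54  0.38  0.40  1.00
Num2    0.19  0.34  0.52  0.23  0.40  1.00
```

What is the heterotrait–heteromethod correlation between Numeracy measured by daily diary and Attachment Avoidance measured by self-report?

Different traits and methods: r(Num1, AA2) = 0.26.

0.26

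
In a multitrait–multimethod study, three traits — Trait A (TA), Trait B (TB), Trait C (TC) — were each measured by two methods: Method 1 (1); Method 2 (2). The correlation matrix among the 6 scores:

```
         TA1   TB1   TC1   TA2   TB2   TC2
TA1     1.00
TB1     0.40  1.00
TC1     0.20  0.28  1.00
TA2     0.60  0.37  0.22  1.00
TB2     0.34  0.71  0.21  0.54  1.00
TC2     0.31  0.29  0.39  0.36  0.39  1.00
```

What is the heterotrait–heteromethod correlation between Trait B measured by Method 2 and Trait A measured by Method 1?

Different traits and methods: r(TB2, TA1) = 0.34.

0.34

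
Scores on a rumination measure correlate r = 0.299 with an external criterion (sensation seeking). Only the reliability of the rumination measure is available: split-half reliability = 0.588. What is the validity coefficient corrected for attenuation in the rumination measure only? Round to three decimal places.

0.390

Single correction: r_c = r_obs / √r_xx = 0.299 / √0.588 = 0.299 / 0.7668 ≈ 0.390.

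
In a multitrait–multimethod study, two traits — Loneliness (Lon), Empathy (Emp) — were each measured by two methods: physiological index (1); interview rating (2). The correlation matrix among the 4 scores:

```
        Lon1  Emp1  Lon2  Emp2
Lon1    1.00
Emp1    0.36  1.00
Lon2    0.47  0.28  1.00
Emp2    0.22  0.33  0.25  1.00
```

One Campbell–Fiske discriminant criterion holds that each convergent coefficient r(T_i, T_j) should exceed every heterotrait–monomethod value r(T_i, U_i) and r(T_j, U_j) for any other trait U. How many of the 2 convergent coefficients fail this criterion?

1

Each convergent coefficient versus the relevant comparison correlations:
Lon (methods 1·2): 0.47 vs {0.36, 0.25} → pass.
Emp (methods 1·2): 0.33 vs {0.36, 0.25} → fail.
1 of 2 fail.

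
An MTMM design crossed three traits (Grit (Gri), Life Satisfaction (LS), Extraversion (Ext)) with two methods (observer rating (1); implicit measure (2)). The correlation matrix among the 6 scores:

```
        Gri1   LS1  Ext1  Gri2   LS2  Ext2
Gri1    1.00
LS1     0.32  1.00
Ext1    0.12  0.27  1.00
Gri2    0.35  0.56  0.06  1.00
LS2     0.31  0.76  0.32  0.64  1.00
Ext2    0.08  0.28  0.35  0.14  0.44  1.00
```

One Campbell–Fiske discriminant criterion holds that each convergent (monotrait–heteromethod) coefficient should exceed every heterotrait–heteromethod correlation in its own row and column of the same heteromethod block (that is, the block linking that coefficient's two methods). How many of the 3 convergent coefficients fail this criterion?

1

Each convergent coefficient versus the relevant comparison correlations:
Gri (methods 1·2): 0.35 vs {0.31, 0.56, 0.08, 0.06} → fail.
LS (methods 1·2): 0.76 vs {0.56, 0.31, 0.28, 0.32} → pass.
Ext (methods 1·2): 0.35 vs {0.06, 0.08, 0.32, 0.28} → pass.
1 of 3 fail.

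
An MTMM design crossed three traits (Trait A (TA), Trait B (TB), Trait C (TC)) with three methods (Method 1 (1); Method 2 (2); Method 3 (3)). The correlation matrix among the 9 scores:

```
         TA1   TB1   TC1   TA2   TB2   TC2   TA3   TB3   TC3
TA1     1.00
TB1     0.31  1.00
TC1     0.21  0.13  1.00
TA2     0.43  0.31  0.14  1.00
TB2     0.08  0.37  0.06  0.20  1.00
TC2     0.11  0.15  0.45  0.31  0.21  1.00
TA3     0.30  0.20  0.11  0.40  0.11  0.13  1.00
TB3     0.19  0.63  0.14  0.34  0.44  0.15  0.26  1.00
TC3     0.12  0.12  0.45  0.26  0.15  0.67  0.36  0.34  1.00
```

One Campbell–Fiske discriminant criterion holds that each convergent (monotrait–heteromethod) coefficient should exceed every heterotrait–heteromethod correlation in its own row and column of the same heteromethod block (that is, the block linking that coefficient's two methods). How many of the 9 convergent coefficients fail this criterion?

0

Convergent coefficients and their comparison sets:
TA (methods 1·2): 0.43 vs {0.08, 0.31, 0.11, 0.14} → pass.
TA (methods 1·3): 0.30 vs {0.19, 0.20, 0.12, 0.11} → pass.
TA (methods 2·3): 0.40 vs {0.34, 0.11, 0.26, 0.13} → pass.
TB (methods 1·2): 0.37 vs {0.31, 0.08, 0.15, 0.06} → pass.
TB (methods 1·3): 0.63 vs {0.20, 0.19, 0.12, 0.14} → pass.
TB (methods 2·3): 0.44 vs {0.11, 0.34, 0.15, 0.15} → pass.
TC (methods 1·2): 0.45 vs {0.14, 0.11, 0.06, 0.15} → pass.
TC (methods 1·3): 0.45 vs {0.11, 0.12, 0.14, 0.12} → pass.
TC (methods 2·3): 0.67 vs {0.13, 0.26, 0.15, 0.15} → pass.
0 of 9 fail.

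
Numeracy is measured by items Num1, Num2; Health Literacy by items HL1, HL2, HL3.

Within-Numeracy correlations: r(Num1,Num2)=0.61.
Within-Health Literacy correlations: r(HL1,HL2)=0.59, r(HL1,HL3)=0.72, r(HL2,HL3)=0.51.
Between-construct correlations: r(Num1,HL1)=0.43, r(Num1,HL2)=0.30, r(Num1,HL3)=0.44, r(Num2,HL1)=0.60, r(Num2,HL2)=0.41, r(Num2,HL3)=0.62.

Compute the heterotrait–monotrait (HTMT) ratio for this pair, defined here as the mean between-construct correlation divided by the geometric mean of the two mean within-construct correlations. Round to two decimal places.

Between-construct mean = 2.80/6 = 0.4667.
Mean within-Num = 0.61/1 = 0.6100; mean within-HL = 1.82/3 = 0.6067.
Geometric mean = √(0.6100 × 0.6067) = 0.6083.
HTMT = 0.4667 / 0.6083 = 0.77.

0.77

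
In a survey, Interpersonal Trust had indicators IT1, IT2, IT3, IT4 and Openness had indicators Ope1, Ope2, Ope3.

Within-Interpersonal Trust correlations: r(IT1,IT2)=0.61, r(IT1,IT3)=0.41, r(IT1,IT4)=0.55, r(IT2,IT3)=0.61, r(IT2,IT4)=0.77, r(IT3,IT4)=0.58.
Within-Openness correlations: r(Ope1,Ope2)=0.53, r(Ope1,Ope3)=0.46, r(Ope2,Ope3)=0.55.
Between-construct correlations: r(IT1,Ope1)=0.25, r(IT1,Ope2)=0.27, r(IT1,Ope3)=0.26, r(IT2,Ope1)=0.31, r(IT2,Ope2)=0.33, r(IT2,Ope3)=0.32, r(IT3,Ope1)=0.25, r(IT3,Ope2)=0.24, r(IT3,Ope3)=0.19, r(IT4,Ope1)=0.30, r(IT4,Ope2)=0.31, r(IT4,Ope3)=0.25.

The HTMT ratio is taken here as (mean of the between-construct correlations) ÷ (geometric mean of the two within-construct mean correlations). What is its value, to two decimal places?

0.50

Between-construct mean = 3.28/12 = 0.2733.
Mean within-IT = 3.53/6 = 0.5883; mean within-Ope = 1.54/3 = 0.5133.
Geometric mean = √(0.5883 × 0.5133) = 0.5495.
HTMT = 0.2733 / 0.5495 = 0.50.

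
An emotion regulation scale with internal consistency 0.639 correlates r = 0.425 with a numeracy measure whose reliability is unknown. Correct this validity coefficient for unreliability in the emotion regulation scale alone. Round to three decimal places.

0.532

Single correction: r_c = r_obs / √r_xx = 0.425 / √0.639 = 0.425 / 0.7994 ≈ 0.532.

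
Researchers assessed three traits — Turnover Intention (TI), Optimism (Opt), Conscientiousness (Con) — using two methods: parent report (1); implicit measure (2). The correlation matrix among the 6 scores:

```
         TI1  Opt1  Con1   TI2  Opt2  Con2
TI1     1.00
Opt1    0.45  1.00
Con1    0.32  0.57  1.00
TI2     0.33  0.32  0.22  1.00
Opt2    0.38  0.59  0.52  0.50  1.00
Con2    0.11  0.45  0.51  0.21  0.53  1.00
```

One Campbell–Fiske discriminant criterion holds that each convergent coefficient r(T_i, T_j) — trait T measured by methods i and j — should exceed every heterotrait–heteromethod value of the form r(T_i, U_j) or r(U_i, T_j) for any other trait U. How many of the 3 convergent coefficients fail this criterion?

2

Checking each validity diagonal entry against its comparison values:
TI (methods 1·2): 0.33 vs {0.38, 0.32, 0.11, 0.22} → fail.
Opt (methods 1·2): 0.59 vs {0.32, 0.38, 0.45, 0.52} → pass.
Con (methods 1·2): 0.51 vs {0.22, 0.11, 0.52, 0.45} → fail.
2 of 3 fail.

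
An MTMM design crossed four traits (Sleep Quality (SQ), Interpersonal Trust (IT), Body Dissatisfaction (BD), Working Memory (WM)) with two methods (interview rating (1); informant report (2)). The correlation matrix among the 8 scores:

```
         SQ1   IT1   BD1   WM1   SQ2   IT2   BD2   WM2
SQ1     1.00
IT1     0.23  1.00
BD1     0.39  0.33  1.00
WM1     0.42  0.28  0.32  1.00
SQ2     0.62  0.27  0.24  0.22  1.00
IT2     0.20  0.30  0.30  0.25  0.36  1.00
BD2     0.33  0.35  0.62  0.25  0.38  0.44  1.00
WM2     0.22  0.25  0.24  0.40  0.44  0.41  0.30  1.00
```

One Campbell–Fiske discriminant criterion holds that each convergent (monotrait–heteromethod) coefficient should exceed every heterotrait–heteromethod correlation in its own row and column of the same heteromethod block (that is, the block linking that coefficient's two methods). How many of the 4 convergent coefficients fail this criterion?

Convergent coefficients and their comparison sets:
SQ (methods 1·2): 0.62 vs {0.20, 0.27, 0.33, 0.24, 0.22, 0.22} → pass.
IT (methods 1·2): 0.30 vs {0.27, 0.20, 0.35, 0.30, 0.25, 0.25} → fail.
BD (methods 1·2): 0.62 vs {0.24, 0.33, 0.30, 0.35, 0.24, 0.25} → pass.
WM (methods 1·2): 0.40 vs {0.22, 0.22, 0.25, 0.25, 0.25, 0.24} → pass.
1 of 4 fail.

1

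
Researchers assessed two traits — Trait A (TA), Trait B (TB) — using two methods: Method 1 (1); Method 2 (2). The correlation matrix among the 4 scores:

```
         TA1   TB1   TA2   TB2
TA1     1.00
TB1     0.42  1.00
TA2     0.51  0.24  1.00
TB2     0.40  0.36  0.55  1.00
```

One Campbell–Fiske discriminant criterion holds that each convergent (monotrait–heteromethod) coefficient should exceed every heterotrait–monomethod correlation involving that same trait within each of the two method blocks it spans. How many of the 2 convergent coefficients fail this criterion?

2

Each convergent coefficient versus the relevant comparison correlations:
TA (methods 1·2): 0.51 vs {0.42, 0.55} → fail.
TB (methods 1·2): 0.36 vs {0.42, 0.55} → fail.
2 of 2 fail.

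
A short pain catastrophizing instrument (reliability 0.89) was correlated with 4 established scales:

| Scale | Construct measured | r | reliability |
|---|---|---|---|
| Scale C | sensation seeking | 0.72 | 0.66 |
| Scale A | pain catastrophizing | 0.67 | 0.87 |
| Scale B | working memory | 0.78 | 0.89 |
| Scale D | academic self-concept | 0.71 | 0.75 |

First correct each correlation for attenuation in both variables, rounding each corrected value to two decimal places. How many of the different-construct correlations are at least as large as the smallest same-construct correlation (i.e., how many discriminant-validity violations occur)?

Disattenuated r (r / √(r_scale · r_new)):
  Scale C (disc): 0.72 / √(0.66·0.89) = 0.94
  Scale A (conv): 0.67 / √(0.87·0.89) = 0.76
  Scale B (disc): 0.78 / √(0.89·0.89) = 0.88
  Scale D (disc): 0.71 / √(0.75·0.89) = 0.87
Smallest convergent = 0.76. Discriminant values: 0.94, 0.88, 0.87; count ≥ 0.76 → 3.

3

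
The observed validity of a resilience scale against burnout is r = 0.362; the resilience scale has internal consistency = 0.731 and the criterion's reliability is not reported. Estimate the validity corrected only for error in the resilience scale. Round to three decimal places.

Single correction: r_c = r_obs / √r_xx = 0.362 / √0.731 = 0.362 / 0.8550 ≈ 0.423.

0.423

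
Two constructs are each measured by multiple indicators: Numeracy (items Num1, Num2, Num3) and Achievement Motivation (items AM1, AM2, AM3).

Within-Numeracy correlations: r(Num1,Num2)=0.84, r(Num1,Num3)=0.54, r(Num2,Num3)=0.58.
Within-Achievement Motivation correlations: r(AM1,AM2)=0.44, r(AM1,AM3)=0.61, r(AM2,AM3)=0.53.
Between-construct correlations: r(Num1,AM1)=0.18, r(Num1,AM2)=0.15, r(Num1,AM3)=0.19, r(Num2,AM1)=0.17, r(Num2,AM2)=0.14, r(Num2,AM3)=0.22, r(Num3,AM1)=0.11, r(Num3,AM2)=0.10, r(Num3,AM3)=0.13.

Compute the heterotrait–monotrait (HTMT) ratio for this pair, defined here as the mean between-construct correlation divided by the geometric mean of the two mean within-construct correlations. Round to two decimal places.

Mean between = 1.39/9 = 0.1544.
Mean within-Num = 1.96/3 = 0.6533; mean within-AM = 1.58/3 = 0.5267.
Geometric mean = √(0.6533 × 0.5267) = 0.5866.
HTMT = 0.1544 / 0.5866 = 0.26.

0.26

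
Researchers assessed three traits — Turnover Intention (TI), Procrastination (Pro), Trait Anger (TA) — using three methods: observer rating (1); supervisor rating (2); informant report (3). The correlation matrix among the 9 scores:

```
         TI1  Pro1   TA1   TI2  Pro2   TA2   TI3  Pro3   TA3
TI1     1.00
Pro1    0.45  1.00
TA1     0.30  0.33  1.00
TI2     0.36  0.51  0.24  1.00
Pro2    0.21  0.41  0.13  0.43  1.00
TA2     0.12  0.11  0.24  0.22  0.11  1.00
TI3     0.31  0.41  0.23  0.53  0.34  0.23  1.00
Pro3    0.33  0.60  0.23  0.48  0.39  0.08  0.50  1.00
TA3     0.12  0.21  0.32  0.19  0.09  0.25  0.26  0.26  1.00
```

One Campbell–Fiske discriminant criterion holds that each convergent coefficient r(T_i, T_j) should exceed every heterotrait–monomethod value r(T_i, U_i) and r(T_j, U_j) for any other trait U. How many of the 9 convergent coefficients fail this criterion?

7

Convergent coefficients and their comparison sets:
TI (methods 1·2): 0.36 vs {0.45, 0.43, 0.30, 0.22} → fail.
TI (methods 1·3): 0.31 vs {0.45, 0.50, 0.30, 0.26} → fail.
TI (methods 2·3): 0.53 vs {0.43, 0.50, 0.22, 0.26} → pass.
Pro (methods 1·2): 0.41 vs {0.45, 0.43, 0.33, 0.11} → fail.
Pro (methods 1·3): 0.60 vs {0.45, 0.50, 0.33, 0.26} → pass.
Pro (methods 2·3): 0.39 vs {0.43, 0.50, 0.11, 0.26} → fail.
TA (methods 1·2): 0.24 vs {0.30, 0.22, 0.33, 0.11} → fail.
TA (methods 1·3): 0.32 vs {0.30, 0.26, 0.33, 0.26} → fail.
TA (methods 2·3): 0.25 vs {0.22, 0.26, 0.11, 0.26} → fail.
7 of 9 fail.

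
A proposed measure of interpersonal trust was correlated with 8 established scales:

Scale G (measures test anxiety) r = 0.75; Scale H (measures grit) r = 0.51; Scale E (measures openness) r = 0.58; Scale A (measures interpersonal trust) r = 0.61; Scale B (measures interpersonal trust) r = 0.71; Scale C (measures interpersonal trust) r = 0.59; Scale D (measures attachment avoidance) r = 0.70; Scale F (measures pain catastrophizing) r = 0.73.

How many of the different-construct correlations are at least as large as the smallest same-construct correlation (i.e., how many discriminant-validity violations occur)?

3

Convergent (same construct = interpersonal trust): Scale A, Scale B, Scale C.
Smallest convergent = 0.59. Discriminant values: 0.75, 0.51, 0.58, 0.70, 0.73; count ≥ 0.59 → 3.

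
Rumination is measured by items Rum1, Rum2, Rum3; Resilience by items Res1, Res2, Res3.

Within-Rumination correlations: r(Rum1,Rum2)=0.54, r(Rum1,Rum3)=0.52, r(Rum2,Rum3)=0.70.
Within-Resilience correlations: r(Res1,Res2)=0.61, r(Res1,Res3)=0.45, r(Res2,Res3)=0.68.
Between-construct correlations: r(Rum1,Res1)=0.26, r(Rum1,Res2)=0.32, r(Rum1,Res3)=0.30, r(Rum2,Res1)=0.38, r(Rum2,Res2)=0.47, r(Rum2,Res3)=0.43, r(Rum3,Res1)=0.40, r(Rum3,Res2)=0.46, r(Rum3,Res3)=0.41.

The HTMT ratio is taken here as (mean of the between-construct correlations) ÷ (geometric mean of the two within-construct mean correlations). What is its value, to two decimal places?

0.65

Mean heterotrait r = 3.43/9 = 0.3811.
Mean within-Rum = 1.76/3 = 0.5867; mean within-Res = 1.74/3 = 0.5800.
Geometric mean = √(0.5867 × 0.5800) = 0.5833.
HTMT = 0.3811 / 0.5833 = 0.65.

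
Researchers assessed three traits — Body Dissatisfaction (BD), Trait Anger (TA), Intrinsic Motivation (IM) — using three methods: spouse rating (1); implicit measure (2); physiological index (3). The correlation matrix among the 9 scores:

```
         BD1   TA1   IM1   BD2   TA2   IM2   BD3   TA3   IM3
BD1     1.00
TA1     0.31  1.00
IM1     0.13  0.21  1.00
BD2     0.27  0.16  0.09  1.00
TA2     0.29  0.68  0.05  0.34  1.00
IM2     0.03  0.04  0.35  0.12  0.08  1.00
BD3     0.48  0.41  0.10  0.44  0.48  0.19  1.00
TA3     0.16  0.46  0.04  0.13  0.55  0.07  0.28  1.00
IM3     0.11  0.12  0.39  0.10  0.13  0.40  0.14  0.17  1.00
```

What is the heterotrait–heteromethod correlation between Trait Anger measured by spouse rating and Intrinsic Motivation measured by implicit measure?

0.04

Different traits and methods: r(TA1, IM2) = 0.04.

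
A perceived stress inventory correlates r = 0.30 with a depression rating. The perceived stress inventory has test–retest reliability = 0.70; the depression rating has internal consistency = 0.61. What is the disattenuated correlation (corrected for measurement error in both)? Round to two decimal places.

0.46

r_true = r_obs / √(r_xx · r_yy) = 0.30 / √(0.70 × 0.61) = 0.30 / √0.4270 = 0.30 / 0.6535 ≈ 0.46.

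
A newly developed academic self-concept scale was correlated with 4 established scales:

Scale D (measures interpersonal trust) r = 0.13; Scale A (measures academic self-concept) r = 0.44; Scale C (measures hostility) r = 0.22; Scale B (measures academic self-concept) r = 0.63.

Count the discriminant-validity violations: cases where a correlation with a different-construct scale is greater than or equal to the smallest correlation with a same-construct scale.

Convergent (same construct = academic self-concept): Scale A, Scale B.
Smallest convergent = 0.44. Discriminant values: 0.13, 0.22; count ≥ 0.44 → 0.

0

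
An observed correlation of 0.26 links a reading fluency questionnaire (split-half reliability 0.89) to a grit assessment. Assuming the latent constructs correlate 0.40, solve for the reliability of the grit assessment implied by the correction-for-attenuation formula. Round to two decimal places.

r_true = r_obs / √(r_xx · r_yy) ⇒ 0.40 = 0.26 / √(0.89 · r_yy).
√(0.89 · r_yy) = 0.26 / 0.40 = 0.6500; 0.89 · r_yy = 0.4225; r_yy = 0.4225 / 0.89 ≈ 0.47.

0.47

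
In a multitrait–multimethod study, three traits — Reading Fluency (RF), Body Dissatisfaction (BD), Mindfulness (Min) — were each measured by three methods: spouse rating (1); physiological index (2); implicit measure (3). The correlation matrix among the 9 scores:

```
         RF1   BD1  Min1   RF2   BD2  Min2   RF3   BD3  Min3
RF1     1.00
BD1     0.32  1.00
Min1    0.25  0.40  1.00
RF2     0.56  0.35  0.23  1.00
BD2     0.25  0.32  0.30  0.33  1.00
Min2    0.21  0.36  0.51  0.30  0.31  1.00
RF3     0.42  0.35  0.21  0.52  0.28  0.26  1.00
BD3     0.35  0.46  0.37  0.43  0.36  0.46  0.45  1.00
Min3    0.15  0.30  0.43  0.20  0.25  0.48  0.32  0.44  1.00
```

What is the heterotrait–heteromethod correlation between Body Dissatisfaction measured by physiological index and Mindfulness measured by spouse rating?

0.30

Different traits and methods: r(BD2, Min1) = 0.30.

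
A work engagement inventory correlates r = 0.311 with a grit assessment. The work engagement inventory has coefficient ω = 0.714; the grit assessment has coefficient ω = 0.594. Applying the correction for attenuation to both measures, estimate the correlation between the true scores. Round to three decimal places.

0.478

r_true = r_obs / √(r_xx · r_yy) = 0.311 / √(0.714 × 0.594) = 0.311 / √0.424116 = 0.311 / 0.6512 ≈ 0.478.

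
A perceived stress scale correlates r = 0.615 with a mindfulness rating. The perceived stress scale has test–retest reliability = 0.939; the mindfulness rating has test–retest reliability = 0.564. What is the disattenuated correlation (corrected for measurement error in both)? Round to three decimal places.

0.845

r_true = r_obs / √(r_xx · r_yy) = 0.615 / √(0.939 × 0.564) = 0.615 / √0.529596 = 0.615 / 0.7277 ≈ 0.845.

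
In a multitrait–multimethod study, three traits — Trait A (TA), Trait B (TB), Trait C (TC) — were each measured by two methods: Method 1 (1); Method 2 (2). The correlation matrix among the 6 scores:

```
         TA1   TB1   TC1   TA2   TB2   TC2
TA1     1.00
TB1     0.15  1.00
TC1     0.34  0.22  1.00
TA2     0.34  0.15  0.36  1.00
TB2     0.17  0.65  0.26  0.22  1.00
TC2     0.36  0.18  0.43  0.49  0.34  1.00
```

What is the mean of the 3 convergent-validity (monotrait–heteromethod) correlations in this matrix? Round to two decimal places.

0.47

Convergent values: 0.34, 0.65, 0.43; mean = 1.42/3 = 0.47.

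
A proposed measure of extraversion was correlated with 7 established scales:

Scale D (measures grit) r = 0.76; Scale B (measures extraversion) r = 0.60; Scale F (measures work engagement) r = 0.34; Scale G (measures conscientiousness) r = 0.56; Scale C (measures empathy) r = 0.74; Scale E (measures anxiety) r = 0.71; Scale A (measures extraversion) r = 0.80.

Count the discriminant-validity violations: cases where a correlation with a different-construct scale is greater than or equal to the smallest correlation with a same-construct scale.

3

Convergent (same construct = extraversion): Scale B, Scale A.
Smallest convergent = 0.60. Discriminant values: 0.76, 0.34, 0.56, 0.74, 0.71; count ≥ 0.60 → 3.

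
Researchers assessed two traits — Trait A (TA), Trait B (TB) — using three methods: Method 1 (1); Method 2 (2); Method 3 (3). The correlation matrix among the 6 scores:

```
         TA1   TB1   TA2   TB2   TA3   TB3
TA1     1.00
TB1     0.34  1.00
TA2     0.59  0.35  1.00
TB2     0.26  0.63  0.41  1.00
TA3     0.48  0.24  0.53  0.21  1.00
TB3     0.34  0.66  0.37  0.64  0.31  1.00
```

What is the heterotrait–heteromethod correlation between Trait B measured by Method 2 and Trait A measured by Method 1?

Different traits and methods: r(TB2, TA1) = 0.26.

0.26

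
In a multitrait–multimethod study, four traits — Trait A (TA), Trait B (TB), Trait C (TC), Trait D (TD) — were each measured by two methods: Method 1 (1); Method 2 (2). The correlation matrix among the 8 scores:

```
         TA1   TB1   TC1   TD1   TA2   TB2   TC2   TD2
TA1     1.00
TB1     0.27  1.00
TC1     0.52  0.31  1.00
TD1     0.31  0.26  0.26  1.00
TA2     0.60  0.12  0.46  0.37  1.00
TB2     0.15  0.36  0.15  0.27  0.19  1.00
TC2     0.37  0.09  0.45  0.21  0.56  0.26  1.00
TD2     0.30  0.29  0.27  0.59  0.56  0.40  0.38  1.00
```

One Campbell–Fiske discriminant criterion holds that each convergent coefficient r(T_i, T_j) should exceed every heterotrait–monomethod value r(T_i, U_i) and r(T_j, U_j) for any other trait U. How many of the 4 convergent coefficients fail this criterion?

Each convergent coefficient versus the relevant comparison correlations:
TA (methods 1·2): 0.60 vs {0.27, 0.19, 0.52, 0.56, 0.31, 0.56} → pass.
TB (methods 1·2): 0.36 vs {0.27, 0.19, 0.31, 0.26, 0.26, 0.40} → fail.
TC (methods 1·2): 0.45 vs {0.52, 0.56, 0.31, 0.26, 0.26, 0.38} → fail.
TD (methods 1·2): 0.59 vs {0.31, 0.56, 0.26, 0.40, 0.26, 0.38} → pass.
2 of 4 fail.

2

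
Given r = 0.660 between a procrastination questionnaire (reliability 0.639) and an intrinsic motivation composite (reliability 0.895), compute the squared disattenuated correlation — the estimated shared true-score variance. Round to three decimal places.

Disattenuated r = 0.660 / √(0.639 × 0.895) = 0.660 / 0.7562 = 0.8728.
Shared true-score variance = 0.8728² = 0.7618 ≈ 0.762.

0.762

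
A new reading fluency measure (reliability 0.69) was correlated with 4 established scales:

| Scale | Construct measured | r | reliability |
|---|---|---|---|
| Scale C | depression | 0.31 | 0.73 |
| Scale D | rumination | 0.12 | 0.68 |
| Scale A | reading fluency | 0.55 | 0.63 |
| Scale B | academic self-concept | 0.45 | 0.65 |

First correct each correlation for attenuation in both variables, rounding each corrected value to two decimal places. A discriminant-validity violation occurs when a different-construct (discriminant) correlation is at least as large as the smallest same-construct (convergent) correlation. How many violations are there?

0

Disattenuated r (r / √(r_scale · r_new)):
  Scale C (disc): 0.31 / √(0.73·0.69) = 0.44
  Scale D (disc): 0.12 / √(0.68·0.69) = 0.18
  Scale A (conv): 0.55 / √(0.63·0.69) = 0.83
  Scale B (disc): 0.45 / √(0.65·0.69) = 0.67
Smallest convergent = 0.83. Discriminant values: 0.44, 0.18, 0.67; count ≥ 0.83 → 0.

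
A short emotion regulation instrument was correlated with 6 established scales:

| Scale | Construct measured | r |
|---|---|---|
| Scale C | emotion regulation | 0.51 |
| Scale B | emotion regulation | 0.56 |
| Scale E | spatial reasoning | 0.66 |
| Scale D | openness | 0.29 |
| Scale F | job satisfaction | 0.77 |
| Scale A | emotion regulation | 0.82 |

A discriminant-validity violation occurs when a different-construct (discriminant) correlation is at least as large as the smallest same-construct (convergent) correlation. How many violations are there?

2

Convergent (same construct = emotion regulation): Scale C, Scale B, Scale A.
Smallest convergent = 0.51. Discriminant values: 0.66, 0.29, 0.77; count ≥ 0.51 → 2.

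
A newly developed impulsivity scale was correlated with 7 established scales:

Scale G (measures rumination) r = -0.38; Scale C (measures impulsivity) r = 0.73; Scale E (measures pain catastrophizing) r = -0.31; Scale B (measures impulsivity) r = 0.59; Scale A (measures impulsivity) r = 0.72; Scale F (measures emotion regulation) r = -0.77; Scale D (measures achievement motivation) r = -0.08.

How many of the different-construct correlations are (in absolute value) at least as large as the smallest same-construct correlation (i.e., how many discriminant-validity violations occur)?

1

Convergent (same construct = impulsivity): Scale C, Scale B, Scale A.
Smallest convergent = 0.59. Discriminant |r|: 0.38, 0.31, 0.77, 0.08; count ≥ 0.59 → 1.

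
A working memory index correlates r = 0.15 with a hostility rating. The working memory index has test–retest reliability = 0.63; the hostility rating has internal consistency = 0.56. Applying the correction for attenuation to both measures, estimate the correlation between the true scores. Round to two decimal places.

r_true = r_obs / √(r_xx · r_yy) = 0.15 / √(0.63 × 0.56) = 0.15 / √0.3528 = 0.15 / 0.5940 ≈ 0.25.

0.25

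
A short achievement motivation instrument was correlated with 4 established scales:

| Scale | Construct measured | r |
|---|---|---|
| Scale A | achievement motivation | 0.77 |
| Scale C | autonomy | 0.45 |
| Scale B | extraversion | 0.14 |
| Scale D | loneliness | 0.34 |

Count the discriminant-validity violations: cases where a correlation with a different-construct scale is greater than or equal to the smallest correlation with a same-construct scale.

Convergent (same construct = achievement motivation): Scale A.
Smallest convergent = 0.77. Discriminant values: 0.45, 0.14, 0.34; count ≥ 0.77 → 0.

0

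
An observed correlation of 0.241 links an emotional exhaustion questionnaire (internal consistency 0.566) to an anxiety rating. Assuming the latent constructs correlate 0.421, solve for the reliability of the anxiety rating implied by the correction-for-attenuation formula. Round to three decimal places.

0.579

r_true = r_obs / √(r_xx · r_yy) ⇒ 0.421 = 0.241 / √(0.566 · r_yy).
√(0.566 · r_yy) = 0.241 / 0.421 = 0.5724; 0.566 · r_yy = 0.3276; r_yy = 0.3276 / 0.566 ≈ 0.579.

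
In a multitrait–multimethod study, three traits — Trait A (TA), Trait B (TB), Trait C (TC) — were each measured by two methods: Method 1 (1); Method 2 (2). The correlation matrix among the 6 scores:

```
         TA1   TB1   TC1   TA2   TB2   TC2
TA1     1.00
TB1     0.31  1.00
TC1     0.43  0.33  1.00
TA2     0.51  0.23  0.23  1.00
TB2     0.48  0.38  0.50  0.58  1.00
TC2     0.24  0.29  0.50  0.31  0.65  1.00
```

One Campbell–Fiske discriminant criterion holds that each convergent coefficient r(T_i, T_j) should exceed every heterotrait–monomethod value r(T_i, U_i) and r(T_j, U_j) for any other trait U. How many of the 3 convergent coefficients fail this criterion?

Checking each validity diagonal entry against its comparison values:
TA (methods 1·2): 0.51 vs {0.31, 0.58, 0.43, 0.31} → fail.
TB (methods 1·2): 0.38 vs {0.31, 0.58, 0.33, 0.65} → fail.
TC (methods 1·2): 0.50 vs {0.43, 0.31, 0.33, 0.65} → fail.
3 of 3 fail.

3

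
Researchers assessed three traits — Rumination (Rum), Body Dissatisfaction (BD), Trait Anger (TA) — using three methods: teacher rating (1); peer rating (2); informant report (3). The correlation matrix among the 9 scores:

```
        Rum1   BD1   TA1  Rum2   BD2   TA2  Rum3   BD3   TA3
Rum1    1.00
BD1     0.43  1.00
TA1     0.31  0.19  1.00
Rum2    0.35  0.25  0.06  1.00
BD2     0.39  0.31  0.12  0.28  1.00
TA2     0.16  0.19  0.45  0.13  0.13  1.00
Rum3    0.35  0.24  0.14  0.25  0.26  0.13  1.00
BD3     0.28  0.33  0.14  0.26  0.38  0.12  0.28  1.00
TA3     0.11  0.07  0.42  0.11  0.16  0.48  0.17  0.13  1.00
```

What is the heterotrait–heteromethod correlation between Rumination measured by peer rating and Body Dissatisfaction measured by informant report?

0.26

Different traits and methods: r(Rum2, BD3) = 0.26.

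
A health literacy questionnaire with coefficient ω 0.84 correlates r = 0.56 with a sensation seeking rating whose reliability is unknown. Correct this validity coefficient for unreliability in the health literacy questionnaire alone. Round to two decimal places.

Single correction: r_c = r_obs / √r_xx = 0.56 / √0.84 = 0.56 / 0.9165 ≈ 0.61.

0.61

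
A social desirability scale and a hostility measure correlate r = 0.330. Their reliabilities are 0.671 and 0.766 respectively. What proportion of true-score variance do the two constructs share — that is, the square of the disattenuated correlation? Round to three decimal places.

0.212

Disattenuated r = 0.330 / √(0.671 × 0.766) = 0.330 / 0.7169 = 0.4603.
Shared true-score variance = 0.4603² = 0.2119 ≈ 0.212.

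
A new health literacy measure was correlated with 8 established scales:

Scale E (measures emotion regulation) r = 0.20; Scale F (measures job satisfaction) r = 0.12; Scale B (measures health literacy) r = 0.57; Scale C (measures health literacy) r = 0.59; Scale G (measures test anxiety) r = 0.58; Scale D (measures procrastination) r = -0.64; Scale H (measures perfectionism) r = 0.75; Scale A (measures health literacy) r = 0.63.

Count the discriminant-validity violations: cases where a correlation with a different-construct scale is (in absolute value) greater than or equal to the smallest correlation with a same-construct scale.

Convergent (same construct = health literacy): Scale B, Scale C, Scale A.
Smallest convergent = 0.57. Discriminant |r|: 0.20, 0.12, 0.58, 0.64, 0.75; count ≥ 0.57 → 3.

3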